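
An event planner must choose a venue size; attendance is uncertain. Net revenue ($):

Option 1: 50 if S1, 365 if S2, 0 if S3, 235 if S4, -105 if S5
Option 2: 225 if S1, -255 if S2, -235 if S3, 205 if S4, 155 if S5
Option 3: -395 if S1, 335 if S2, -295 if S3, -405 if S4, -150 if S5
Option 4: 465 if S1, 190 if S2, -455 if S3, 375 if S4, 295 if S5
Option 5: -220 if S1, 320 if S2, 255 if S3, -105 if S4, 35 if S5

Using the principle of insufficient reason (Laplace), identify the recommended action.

Option 4

Row averages: Option 1=109, Option 2=19, Option 3=-182, Option 4=174, Option 5=57
Highest average = 174 → Option 4.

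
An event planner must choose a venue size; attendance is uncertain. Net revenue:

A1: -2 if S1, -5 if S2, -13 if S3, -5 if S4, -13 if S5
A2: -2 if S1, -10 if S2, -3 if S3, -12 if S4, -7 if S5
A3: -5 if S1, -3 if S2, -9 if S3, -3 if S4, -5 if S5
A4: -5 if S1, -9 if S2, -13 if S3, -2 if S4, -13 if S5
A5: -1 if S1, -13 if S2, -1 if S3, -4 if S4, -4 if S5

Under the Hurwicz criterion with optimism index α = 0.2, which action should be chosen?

A1: 0.2·(-2) + 0.8·(-13) = -10.8
A2: 0.2·(-2) + 0.8·(-12) = -10
A3: 0.2·(-3) + 0.8·(-9) = -7.8
A4: 0.2·(-2) + 0.8·(-13) = -10.8
A5: 0.2·(-1) + 0.8·(-13) = -10.6
Highest Hurwicz score = -7.8 → A3.

A3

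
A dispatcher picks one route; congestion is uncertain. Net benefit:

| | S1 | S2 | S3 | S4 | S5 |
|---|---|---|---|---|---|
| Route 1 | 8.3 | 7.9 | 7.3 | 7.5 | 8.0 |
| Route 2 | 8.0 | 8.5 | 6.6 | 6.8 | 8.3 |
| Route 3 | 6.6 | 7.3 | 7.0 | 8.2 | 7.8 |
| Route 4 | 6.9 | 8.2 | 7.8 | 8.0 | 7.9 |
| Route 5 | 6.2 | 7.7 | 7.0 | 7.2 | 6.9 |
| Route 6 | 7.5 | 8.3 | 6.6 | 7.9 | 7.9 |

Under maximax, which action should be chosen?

Row maxima: Route 1=8.3, Route 2=8.5, Route 3=8.2, Route 4=8.2, Route 5=7.7, Route 6=8.3
Best best-case = 8.5 → Route 2.

Route 2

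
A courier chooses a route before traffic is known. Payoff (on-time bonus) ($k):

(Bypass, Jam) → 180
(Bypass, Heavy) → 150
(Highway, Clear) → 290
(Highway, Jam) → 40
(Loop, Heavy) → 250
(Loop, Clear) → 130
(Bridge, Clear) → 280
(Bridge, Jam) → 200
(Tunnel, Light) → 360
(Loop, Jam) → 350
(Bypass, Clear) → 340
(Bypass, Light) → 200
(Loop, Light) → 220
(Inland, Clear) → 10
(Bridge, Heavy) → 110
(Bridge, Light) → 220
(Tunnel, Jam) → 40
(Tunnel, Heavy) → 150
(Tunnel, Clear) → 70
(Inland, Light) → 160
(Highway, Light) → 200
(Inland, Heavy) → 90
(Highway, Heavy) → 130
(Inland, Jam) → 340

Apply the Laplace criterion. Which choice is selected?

Loop

Row averages: Inland=150, Highway=165, Loop=237.5, Bypass=217.5, Tunnel=155, Bridge=202.5
Highest average = 237.5 → Loop.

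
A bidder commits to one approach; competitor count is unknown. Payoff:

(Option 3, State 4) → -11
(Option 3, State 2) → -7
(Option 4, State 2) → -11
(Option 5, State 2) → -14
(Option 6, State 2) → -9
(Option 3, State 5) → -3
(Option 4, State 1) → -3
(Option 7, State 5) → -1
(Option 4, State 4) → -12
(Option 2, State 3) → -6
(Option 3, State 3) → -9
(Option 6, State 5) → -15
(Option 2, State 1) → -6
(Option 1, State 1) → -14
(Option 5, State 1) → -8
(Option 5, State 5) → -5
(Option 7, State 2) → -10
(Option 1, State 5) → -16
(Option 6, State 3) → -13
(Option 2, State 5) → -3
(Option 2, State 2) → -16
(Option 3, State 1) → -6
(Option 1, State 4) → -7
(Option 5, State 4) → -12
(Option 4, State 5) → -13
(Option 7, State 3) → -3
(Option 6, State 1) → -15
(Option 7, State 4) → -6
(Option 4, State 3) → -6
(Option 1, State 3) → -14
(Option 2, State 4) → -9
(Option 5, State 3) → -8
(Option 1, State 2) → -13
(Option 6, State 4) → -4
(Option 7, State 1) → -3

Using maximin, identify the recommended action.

Option 7

Row minima: Option 1=-16, Option 2=-16, Option 3=-11, Option 4=-13, Option 5=-14, Option 6=-15, Option 7=-10
Best worst-case = -10 → Option 7.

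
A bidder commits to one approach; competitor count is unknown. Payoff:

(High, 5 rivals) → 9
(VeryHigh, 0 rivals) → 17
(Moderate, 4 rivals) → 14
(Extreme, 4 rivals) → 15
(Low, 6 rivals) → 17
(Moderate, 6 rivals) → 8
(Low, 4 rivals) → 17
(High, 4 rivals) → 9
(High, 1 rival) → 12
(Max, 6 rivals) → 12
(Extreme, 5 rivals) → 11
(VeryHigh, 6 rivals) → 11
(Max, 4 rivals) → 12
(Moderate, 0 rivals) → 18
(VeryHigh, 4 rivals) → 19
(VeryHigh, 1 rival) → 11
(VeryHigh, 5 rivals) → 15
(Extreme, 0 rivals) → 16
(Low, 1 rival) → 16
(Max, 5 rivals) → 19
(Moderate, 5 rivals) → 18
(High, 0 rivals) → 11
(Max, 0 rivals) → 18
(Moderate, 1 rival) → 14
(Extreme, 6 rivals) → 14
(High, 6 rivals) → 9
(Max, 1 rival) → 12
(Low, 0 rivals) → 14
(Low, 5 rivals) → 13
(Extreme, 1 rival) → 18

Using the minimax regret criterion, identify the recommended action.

Column bests: 0 rivals=18, 1 rival=18, 4 rivals=19, 5 rivals=19, 6 rivals=17.
Low regrets: 4, 2, 2, 6, 0 → max 6
Moderate regrets: 0, 4, 5, 1, 9 → max 9
High regrets: 7, 6, 10, 10, 8 → max 10
VeryHigh regrets: 1, 7, 0, 4, 6 → max 7
Extreme regrets: 2, 0, 4, 8, 3 → max 8
Max regrets: 0, 6, 7, 0, 5 → max 7
Smallest max regret = 6 → Low.

Low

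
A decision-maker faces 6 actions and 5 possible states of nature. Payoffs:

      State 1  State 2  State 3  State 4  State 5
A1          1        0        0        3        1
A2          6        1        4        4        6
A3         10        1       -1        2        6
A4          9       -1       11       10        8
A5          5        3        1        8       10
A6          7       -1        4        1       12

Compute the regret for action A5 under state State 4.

Best payoff under State 4 is 10.
Regret = 10 − 8 = 2.

2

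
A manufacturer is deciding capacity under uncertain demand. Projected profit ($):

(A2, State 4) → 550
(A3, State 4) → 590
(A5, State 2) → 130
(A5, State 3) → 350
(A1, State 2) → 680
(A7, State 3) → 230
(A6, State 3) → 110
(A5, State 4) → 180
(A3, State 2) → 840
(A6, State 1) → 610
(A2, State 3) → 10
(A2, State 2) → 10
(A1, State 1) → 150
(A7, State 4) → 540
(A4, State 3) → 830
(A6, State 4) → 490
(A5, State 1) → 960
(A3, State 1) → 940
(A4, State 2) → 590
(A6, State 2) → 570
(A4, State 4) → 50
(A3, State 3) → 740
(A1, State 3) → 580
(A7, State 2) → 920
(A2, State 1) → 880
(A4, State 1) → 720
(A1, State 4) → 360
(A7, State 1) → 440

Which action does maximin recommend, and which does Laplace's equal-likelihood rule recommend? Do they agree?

Row minima: A1=150, A2=10, A3=590, A4=50, A5=130, A6=110, A7=230
Best worst-case = 590 → A3.
Row averages: A1=442.5, A2=362.5, A3=777.5, A4=547.5, A5=405, A6=445, A7=532.5
Highest average = 777.5 → A3.

maximin → A3; laplace → A3 (agree)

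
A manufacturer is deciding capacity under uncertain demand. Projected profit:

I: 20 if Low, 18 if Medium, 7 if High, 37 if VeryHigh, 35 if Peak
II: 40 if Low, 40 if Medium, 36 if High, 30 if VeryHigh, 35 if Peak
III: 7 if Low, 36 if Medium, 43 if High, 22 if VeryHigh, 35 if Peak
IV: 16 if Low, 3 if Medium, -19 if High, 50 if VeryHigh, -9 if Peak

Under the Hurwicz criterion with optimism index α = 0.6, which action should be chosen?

I: 0.6·37 + 0.4·7 = 25
II: 0.6·40 + 0.4·30 = 36
III: 0.6·43 + 0.4·7 = 28.6
IV: 0.6·50 + 0.4·(-19) = 22.4
Highest Hurwicz score = 36 → II.

II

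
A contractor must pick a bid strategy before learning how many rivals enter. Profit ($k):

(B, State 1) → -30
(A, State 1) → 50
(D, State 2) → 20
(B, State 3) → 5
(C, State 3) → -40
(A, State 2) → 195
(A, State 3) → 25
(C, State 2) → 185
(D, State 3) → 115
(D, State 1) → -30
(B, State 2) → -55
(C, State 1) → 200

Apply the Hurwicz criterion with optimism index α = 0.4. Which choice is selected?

A: 0.4·195 + 0.6·25 = 93
B: 0.4·5 + 0.6·(-55) = -31
C: 0.4·200 + 0.6·(-40) = 56
D: 0.4·115 + 0.6·(-30) = 28
Highest Hurwicz score = 93 → A.

A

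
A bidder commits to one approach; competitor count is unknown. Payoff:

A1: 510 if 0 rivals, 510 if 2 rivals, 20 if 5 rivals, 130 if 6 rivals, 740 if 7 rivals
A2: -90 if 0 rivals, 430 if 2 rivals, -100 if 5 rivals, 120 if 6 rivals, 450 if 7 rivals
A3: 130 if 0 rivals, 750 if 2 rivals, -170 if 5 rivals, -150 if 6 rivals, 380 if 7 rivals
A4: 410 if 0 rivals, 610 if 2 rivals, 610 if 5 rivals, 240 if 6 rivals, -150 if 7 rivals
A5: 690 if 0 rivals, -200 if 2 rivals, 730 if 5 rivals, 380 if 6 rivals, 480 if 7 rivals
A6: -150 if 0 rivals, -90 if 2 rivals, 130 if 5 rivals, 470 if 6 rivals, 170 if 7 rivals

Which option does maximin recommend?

Row minima: A1=20, A2=-100, A3=-170, A4=-150, A5=-200, A6=-150
Best worst-case = 20 → A1.

A1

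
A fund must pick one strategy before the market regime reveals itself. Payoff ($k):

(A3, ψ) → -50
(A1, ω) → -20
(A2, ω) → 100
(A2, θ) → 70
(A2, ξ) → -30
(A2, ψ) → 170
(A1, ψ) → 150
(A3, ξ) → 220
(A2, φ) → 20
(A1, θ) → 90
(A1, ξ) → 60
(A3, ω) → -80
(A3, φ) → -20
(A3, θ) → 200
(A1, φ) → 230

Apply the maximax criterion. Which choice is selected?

Row maxima: A1=230, A2=170, A3=220
Best best-case = 230 → A1.

A1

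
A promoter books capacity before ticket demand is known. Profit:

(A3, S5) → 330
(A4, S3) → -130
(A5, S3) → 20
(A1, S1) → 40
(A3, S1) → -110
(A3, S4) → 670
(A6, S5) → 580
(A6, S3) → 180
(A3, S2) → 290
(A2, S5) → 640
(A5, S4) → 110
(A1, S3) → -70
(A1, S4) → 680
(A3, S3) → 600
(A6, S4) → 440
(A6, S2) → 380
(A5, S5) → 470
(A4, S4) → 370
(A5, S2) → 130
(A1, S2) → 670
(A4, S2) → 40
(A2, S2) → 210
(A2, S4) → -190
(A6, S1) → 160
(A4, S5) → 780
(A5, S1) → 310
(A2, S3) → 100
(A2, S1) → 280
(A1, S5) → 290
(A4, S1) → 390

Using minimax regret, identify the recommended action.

A6

Column bests: S1=390, S2=670, S3=600, S4=680, S5=780.
A1 regrets: 350, 0, 670, 0, 490 → max 670
A2 regrets: 110, 460, 500, 870, 140 → max 870
A3 regrets: 500, 380, 0, 10, 450 → max 500
A4 regrets: 0, 630, 730, 310, 0 → max 730
A5 regrets: 80, 540, 580, 570, 310 → max 580
A6 regrets: 230, 290, 420, 240, 200 → max 420
Smallest max regret = 420 → A6.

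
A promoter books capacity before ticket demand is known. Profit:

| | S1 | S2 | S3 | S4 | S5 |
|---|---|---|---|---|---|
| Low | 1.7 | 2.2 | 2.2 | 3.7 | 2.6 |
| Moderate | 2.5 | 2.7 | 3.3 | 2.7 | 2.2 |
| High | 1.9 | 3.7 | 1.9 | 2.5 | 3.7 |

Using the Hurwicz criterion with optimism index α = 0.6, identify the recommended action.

High

Low: 0.6·3.7 + 0.4·1.7 = 2.9
Moderate: 0.6·3.3 + 0.4·2.2 = 2.86
High: 0.6·3.7 + 0.4·1.9 = 2.98
Highest Hurwicz score = 2.98 → High.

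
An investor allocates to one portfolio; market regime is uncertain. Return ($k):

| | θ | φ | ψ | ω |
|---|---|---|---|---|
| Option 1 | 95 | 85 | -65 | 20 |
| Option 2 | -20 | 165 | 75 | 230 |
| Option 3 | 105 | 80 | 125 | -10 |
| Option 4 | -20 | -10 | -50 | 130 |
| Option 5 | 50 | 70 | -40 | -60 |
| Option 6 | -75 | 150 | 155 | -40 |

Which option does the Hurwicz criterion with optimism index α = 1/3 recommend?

Option 2

Option 1: 1/3·95 + 2/3·(-65) = -35/3
Option 2: 1/3·230 + 2/3·(-20) = 190/3
Option 3: 1/3·125 + 2/3·(-10) = 35
Option 4: 1/3·130 + 2/3·(-50) = 10
Option 5: 1/3·70 + 2/3·(-60) = -50/3
Option 6: 1/3·155 + 2/3·(-75) = 5/3
Highest Hurwicz score = 190/3 → Option 2.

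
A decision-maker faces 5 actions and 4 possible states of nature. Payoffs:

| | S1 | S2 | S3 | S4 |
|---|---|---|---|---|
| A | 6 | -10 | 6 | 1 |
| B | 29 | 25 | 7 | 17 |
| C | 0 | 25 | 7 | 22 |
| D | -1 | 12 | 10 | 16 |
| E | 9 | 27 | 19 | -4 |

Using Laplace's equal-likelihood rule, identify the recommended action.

B

Row averages: A=0.75, B=19.5, C=13.5, D=9.25, E=12.75
Highest average = 19.5 → B.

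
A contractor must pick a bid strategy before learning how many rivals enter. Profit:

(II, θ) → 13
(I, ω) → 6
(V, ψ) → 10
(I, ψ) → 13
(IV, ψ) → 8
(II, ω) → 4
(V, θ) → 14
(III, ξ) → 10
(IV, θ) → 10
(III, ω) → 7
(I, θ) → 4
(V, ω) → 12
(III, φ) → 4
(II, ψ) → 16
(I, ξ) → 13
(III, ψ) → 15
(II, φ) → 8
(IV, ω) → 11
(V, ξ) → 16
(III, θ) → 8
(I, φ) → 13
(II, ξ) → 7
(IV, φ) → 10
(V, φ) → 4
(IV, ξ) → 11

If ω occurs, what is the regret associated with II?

Best payoff under ω is 12.
Regret = 12 − 4 = 8.

8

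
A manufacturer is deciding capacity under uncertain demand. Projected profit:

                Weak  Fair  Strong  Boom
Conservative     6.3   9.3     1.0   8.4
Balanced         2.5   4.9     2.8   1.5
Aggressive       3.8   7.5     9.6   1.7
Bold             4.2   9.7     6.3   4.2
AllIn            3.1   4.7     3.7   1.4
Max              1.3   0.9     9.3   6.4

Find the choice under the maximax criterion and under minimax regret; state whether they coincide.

Row maxima: Conservative=9.3, Balanced=4.9, Aggressive=9.6, Bold=9.7, AllIn=4.7, Max=9.3
Best best-case = 9.7 → Bold.
Column bests: Weak=6.3, Fair=9.7, Strong=9.6, Boom=8.4.
Conservative regrets: 0.0, 0.4, 8.6, 0.0 → max 8.6
Balanced regrets: 3.8, 4.8, 6.8, 6.9 → max 6.9
Aggressive regrets: 2.5, 2.2, 0.0, 6.7 → max 6.7
Bold regrets: 2.1, 0.0, 3.3, 4.2 → max 4.2
AllIn regrets: 3.2, 5.0, 5.9, 7.0 → max 7.0
Max regrets: 5.0, 8.8, 0.3, 2.0 → max 8.8
Smallest max regret = 4.2 → Bold.

maximax → Bold; minimax regret → Bold (agree)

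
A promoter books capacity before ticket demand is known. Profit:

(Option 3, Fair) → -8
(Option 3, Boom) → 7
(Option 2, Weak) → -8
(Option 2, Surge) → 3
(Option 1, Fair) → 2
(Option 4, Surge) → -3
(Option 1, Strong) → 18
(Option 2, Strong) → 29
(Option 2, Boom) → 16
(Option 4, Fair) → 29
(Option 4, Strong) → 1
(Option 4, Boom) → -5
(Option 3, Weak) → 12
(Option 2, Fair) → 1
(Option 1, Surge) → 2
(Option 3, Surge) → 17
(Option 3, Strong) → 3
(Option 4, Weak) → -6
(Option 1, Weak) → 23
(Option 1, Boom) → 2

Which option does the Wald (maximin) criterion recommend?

Row minima: Option 1=2, Option 2=-8, Option 3=-8, Option 4=-6
Best worst-case = 2 → Option 1.

Option 1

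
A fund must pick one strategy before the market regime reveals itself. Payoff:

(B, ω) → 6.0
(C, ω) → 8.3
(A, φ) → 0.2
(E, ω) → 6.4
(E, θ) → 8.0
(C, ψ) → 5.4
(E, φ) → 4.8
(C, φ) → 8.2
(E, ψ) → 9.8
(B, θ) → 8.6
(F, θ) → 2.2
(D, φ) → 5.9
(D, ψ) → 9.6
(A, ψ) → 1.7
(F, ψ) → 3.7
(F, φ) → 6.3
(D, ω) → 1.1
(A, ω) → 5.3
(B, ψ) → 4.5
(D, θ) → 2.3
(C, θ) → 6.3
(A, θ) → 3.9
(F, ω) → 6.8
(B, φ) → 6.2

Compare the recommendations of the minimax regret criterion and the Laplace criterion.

minimax regret → E; laplace → E (agree)

Column bests: θ=8.6, φ=8.2, ψ=9.8, ω=8.3.
A regrets: 4.7, 8.0, 8.1, 3.0 → max 8.1
B regrets: 0.0, 2.0, 5.3, 2.3 → max 5.3
C regrets: 2.3, 0.0, 4.4, 0.0 → max 4.4
D regrets: 6.3, 2.3, 0.2, 7.2 → max 7.2
E regrets: 0.6, 3.4, 0.0, 1.9 → max 3.4
F regrets: 6.4, 1.9, 6.1, 1.5 → max 6.4
Smallest max regret = 3.4 → E.
Row averages: A=2.775, B=6.325, C=7.05, D=4.725, E=7.25, F=4.75
Highest average = 7.25 → E.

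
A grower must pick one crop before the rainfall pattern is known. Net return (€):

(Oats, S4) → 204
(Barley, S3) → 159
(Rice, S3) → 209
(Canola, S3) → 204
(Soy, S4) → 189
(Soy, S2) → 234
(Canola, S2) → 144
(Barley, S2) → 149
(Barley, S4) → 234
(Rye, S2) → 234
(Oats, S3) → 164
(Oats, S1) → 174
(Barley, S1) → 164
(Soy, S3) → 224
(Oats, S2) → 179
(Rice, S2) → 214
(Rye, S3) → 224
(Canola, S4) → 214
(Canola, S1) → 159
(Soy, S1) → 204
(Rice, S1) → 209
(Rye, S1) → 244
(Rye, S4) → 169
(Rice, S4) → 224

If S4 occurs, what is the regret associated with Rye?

65

Best payoff under S4 is 234.
Regret = 234 − 169 = 65.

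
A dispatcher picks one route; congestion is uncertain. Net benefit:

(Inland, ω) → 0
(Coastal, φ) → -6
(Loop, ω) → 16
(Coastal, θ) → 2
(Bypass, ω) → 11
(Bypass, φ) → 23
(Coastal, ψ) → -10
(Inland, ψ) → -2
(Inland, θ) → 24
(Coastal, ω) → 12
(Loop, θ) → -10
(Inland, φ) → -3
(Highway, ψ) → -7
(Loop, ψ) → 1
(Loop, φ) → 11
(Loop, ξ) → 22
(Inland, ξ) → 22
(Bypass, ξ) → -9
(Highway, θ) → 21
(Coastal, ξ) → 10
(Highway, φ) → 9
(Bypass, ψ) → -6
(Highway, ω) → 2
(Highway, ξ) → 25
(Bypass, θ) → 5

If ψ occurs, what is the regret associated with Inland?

3

Best payoff under ψ is 1.
Regret = 1 − (-2) = 3.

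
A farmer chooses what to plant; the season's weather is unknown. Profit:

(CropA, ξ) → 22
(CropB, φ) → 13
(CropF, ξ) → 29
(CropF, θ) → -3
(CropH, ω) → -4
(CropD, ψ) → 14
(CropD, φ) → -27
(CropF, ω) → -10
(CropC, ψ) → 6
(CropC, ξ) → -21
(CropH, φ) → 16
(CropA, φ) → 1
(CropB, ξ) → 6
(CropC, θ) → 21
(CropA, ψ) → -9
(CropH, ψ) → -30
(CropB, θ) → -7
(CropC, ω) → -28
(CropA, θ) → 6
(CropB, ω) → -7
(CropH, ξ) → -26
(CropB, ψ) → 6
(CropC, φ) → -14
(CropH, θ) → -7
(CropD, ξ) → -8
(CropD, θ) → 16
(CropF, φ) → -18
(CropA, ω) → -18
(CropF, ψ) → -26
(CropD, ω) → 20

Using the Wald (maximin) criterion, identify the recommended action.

Row minima: CropD=-27, CropF=-26, CropB=-7, CropH=-30, CropA=-18, CropC=-28
Best worst-case = -7 → CropB.

CropB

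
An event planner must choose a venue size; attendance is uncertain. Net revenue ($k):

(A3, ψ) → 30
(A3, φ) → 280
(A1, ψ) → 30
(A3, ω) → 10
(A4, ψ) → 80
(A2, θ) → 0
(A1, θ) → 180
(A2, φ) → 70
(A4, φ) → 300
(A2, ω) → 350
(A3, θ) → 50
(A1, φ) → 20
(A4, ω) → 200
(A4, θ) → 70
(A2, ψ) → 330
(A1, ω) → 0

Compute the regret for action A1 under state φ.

Best payoff under φ is 300.
Regret = 300 − 20 = 280.

280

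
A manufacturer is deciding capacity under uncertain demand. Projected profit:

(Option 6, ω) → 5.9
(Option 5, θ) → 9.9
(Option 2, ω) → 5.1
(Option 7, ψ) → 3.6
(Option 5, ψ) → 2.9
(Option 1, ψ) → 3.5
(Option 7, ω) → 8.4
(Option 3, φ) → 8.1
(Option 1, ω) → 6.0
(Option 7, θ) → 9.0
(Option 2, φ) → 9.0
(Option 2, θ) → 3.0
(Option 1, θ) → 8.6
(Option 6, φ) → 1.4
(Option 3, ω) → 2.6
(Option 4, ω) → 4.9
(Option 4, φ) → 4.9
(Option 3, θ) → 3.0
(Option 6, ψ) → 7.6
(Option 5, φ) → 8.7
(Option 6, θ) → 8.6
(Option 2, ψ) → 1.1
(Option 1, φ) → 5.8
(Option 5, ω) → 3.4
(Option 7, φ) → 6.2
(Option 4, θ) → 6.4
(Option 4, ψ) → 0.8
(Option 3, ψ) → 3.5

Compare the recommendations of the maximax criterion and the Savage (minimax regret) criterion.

maximax → Option 5; minimax regret → Option 7 (disagree)

Row maxima: Option 1=8.6, Option 2=9.0, Option 3=8.1, Option 4=6.4, Option 5=9.9, Option 6=8.6, Option 7=9.0
Best best-case = 9.9 → Option 5.
Column bests: θ=9.9, φ=9.0, ψ=7.6, ω=8.4.
Option 1 regrets: 1.3, 3.2, 4.1, 2.4 → max 4.1
Option 2 regrets: 6.9, 0.0, 6.5, 3.3 → max 6.9
Option 3 regrets: 6.9, 0.9, 4.1, 5.8 → max 6.9
Option 4 regrets: 3.5, 4.1, 6.8, 3.5 → max 6.8
Option 5 regrets: 0.0, 0.3, 4.7, 5.0 → max 5.0
Option 6 regrets: 1.3, 7.6, 0.0, 2.5 → max 7.6
Option 7 regrets: 0.9, 2.8, 4.0, 0.0 → max 4.0
Smallest max regret = 4.0 → Option 7.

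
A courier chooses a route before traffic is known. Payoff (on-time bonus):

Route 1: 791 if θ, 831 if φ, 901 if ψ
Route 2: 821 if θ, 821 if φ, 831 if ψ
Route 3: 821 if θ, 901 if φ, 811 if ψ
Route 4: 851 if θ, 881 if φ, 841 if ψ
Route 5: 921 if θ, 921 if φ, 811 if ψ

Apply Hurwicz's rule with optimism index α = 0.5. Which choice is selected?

Route 1: 0.5·901 + 0.5·791 = 846
Route 2: 0.5·831 + 0.5·821 = 826
Route 3: 0.5·901 + 0.5·811 = 856
Route 4: 0.5·881 + 0.5·841 = 861
Route 5: 0.5·921 + 0.5·811 = 866
Highest Hurwicz score = 866 → Route 5.

Route 5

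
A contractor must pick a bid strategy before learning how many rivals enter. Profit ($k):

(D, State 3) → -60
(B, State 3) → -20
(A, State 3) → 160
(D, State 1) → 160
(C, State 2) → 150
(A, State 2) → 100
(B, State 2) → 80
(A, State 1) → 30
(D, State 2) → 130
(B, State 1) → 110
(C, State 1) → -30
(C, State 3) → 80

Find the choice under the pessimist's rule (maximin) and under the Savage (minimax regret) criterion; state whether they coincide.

Row minima: A=30, B=-20, C=-30, D=-60
Best worst-case = 30 → A.
Column bests: State 1=160, State 2=150, State 3=160.
A regrets: 130, 50, 0 → max 130
B regrets: 50, 70, 180 → max 180
C regrets: 190, 0, 80 → max 190
D regrets: 0, 20, 220 → max 220
Smallest max regret = 130 → A.

maximin → A; minimax regret → A (agree)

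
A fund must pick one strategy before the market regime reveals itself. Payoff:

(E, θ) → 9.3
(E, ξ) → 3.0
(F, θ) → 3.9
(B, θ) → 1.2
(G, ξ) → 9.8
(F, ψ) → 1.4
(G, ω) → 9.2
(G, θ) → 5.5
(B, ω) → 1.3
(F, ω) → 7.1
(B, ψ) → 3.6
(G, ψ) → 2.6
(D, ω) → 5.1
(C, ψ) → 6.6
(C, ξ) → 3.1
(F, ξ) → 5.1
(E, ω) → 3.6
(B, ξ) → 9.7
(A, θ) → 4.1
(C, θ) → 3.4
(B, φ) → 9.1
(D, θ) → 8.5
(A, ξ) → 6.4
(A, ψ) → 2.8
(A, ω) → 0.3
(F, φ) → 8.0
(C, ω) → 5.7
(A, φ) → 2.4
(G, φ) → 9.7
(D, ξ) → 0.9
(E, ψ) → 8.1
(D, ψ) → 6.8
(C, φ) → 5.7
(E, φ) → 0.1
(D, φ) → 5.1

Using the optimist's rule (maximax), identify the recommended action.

G

Row maxima: A=6.4, B=9.7, C=6.6, D=8.5, E=9.3, F=8.0, G=9.8
Best best-case = 9.8 → G.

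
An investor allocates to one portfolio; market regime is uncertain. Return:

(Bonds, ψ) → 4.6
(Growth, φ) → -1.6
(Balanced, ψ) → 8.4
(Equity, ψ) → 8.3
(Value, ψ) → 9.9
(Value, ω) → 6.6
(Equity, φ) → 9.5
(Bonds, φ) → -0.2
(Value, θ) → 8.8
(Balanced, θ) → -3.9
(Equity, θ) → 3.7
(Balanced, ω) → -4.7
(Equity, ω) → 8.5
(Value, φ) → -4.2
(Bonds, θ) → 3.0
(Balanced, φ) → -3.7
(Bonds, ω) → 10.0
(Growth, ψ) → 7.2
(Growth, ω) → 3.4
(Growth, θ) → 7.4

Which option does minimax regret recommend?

Column bests: θ=8.8, φ=9.5, ψ=9.9, ω=10.0.
Growth regrets: 1.4, 11.1, 2.7, 6.6 → max 11.1
Equity regrets: 5.1, 0.0, 1.6, 1.5 → max 5.1
Bonds regrets: 5.8, 9.7, 5.3, 0.0 → max 9.7
Value regrets: 0.0, 13.7, 0.0, 3.4 → max 13.7
Balanced regrets: 12.7, 13.2, 1.5, 14.7 → max 14.7
Smallest max regret = 5.1 → Equity.

Equity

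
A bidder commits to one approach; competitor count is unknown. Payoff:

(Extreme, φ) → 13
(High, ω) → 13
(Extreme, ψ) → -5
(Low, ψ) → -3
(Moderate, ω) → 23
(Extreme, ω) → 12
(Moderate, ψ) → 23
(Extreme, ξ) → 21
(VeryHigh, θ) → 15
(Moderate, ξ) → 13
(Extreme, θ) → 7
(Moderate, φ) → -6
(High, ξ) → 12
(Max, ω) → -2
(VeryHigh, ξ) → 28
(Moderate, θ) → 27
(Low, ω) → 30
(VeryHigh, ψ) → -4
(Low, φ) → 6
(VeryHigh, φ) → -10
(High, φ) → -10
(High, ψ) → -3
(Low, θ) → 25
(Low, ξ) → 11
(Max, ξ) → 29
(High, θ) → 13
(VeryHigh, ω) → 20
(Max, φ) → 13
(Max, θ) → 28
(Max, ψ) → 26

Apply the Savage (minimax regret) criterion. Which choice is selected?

Moderate

Column bests: θ=28, φ=13, ψ=26, ω=30, ξ=29.
Low regrets: 3, 7, 29, 0, 18 → max 29
Moderate regrets: 1, 19, 3, 7, 16 → max 19
High regrets: 15, 23, 29, 17, 17 → max 29
VeryHigh regrets: 13, 23, 30, 10, 1 → max 30
Extreme regrets: 21, 0, 31, 18, 8 → max 31
Max regrets: 0, 0, 0, 32, 0 → max 32
Smallest max regret = 19 → Moderate.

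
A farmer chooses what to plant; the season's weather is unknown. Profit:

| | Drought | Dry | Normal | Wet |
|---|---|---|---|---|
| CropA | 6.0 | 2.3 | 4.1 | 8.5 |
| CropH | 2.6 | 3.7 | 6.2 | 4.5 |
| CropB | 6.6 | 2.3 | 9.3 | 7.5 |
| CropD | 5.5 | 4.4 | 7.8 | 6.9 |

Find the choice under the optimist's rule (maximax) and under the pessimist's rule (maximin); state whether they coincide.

Row maxima: CropA=8.5, CropH=6.2, CropB=9.3, CropD=7.8
Best best-case = 9.3 → CropB.
Row minima: CropA=2.3, CropH=2.6, CropB=2.3, CropD=4.4
Best worst-case = 4.4 → CropD.

maximax → CropB; maximin → CropD (disagree)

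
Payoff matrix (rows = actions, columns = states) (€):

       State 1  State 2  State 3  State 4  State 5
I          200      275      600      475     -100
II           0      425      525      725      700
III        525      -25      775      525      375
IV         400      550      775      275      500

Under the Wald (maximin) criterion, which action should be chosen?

Row minima: I=-100, II=0, III=-25, IV=275
Best worst-case = 275 → IV.

IV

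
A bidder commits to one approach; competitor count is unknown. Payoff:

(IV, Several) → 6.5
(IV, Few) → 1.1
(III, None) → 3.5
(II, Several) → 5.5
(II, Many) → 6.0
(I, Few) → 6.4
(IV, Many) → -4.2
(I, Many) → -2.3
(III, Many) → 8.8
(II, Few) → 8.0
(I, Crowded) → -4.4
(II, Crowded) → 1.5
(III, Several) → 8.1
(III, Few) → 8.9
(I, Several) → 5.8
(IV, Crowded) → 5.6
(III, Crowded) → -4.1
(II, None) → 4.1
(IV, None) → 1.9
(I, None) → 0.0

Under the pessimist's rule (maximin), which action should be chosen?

II

Row minima: I=-4.4, II=1.5, III=-4.1, IV=-4.2
Best worst-case = 1.5 → II.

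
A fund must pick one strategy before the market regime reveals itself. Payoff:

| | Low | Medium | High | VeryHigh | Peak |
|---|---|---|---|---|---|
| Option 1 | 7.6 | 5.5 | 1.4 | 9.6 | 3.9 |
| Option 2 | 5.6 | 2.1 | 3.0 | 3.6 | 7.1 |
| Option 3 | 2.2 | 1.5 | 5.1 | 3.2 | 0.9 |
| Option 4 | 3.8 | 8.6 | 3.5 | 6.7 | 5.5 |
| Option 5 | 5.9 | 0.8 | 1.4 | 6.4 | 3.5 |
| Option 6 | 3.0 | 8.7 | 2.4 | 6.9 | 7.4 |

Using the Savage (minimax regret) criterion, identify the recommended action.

Option 1

Column bests: Low=7.6, Medium=8.7, High=5.1, VeryHigh=9.6, Peak=7.4.
Option 1 regrets: 0.0, 3.2, 3.7, 0.0, 3.5 → max 3.7
Option 2 regrets: 2.0, 6.6, 2.1, 6.0, 0.3 → max 6.6
Option 3 regrets: 5.4, 7.2, 0.0, 6.4, 6.5 → max 7.2
Option 4 regrets: 3.8, 0.1, 1.6, 2.9, 1.9 → max 3.8
Option 5 regrets: 1.7, 7.9, 3.7, 3.2, 3.9 → max 7.9
Option 6 regrets: 4.6, 0.0, 2.7, 2.7, 0.0 → max 4.6
Smallest max regret = 3.7 → Option 1.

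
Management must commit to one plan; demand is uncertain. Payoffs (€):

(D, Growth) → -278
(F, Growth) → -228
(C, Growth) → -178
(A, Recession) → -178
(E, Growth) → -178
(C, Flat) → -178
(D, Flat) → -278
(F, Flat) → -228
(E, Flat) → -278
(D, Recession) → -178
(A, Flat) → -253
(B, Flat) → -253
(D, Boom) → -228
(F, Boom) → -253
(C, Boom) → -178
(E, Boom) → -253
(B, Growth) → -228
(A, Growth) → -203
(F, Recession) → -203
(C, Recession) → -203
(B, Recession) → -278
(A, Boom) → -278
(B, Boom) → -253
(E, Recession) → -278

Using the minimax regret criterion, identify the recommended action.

Column bests: Recession=-178, Flat=-178, Growth=-178, Boom=-178.
A regrets: 0, 75, 25, 100 → max 100
B regrets: 100, 75, 50, 75 → max 100
C regrets: 25, 0, 0, 0 → max 25
D regrets: 0, 100, 100, 50 → max 100
E regrets: 100, 100, 0, 75 → max 100
F regrets: 25, 50, 50, 75 → max 75
Smallest max regret = 25 → C.

C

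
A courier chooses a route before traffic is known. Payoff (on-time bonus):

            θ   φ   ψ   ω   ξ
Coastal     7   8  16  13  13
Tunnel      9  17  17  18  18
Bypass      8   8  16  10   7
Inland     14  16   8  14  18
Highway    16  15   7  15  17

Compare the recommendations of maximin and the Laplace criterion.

Row minima: Coastal=7, Tunnel=9, Bypass=7, Inland=8, Highway=7
Best worst-case = 9 → Tunnel.
Row averages: Coastal=11.4, Tunnel=15.8, Bypass=9.8, Inland=14, Highway=14
Highest average = 15.8 → Tunnel.

maximin → Tunnel; laplace → Tunnel (agree)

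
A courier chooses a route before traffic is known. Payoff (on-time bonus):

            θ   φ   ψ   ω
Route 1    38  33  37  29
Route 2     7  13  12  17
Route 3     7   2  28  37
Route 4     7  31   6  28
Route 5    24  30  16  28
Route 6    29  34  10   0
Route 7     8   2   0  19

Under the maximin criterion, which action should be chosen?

Row minima: Route 1=29, Route 2=7, Route 3=2, Route 4=6, Route 5=16, Route 6=0, Route 7=0
Best worst-case = 29 → Route 1.

Route 1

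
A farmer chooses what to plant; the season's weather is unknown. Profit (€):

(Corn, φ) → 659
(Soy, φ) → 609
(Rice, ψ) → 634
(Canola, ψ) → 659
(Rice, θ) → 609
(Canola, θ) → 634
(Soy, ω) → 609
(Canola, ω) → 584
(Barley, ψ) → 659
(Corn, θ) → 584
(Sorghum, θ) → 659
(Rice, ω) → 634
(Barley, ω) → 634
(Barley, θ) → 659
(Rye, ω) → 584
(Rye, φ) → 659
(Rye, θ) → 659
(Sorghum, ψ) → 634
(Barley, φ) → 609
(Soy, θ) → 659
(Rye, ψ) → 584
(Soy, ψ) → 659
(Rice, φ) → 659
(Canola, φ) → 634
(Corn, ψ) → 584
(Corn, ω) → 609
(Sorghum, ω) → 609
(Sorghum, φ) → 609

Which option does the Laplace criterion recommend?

Row averages: Soy=634, Rice=634, Sorghum=627.75, Rye=621.5, Canola=627.75, Corn=609, Barley=640.25
Highest average = 640.25 → Barley.

Barley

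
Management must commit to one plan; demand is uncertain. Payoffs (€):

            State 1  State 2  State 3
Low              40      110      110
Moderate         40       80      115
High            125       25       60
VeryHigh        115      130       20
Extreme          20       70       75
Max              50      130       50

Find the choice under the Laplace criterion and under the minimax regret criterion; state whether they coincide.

Row averages: Low=260/3, Moderate=235/3, High=70, VeryHigh=265/3, Extreme=55, Max=230/3
Highest average = 265/3 → VeryHigh.
Column bests: State 1=125, State 2=130, State 3=115.
Low regrets: 85, 20, 5 → max 85
Moderate regrets: 85, 50, 0 → max 85
High regrets: 0, 105, 55 → max 105
VeryHigh regrets: 10, 0, 95 → max 95
Extreme regrets: 105, 60, 40 → max 105
Max regrets: 75, 0, 65 → max 75
Smallest max regret = 75 → Max.

laplace → VeryHigh; minimax regret → Max (disagree)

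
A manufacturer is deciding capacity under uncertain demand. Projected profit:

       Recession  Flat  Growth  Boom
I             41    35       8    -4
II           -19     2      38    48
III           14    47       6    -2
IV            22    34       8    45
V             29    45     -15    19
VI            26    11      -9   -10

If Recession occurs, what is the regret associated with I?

0

Best payoff under Recession is 41.
Regret = 41 − 41 = 0.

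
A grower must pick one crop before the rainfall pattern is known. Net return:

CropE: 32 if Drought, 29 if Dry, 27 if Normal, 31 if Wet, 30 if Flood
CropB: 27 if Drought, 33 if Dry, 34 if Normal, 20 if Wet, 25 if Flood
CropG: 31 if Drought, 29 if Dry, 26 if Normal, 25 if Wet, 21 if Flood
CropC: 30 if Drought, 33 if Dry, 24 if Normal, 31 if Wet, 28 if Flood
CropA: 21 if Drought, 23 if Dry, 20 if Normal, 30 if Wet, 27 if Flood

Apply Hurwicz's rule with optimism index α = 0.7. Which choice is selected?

CropE

CropE: 0.7·32 + 0.3·27 = 30.5
CropB: 0.7·34 + 0.3·20 = 29.8
CropG: 0.7·31 + 0.3·21 = 28
CropC: 0.7·33 + 0.3·24 = 30.3
CropA: 0.7·30 + 0.3·20 = 27
Highest Hurwicz score = 30.5 → CropE.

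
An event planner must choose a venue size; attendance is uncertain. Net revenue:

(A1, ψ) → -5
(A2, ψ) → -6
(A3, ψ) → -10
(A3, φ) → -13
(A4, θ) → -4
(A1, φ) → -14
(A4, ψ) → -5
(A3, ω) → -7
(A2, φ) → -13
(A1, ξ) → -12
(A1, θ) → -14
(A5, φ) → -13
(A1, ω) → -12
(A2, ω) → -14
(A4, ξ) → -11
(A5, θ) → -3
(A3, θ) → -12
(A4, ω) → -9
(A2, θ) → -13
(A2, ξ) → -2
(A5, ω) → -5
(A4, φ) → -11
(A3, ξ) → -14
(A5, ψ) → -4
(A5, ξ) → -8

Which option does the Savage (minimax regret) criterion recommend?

Column bests: θ=-3, φ=-11, ψ=-4, ω=-5, ξ=-2.
A1 regrets: 11, 3, 1, 7, 10 → max 11
A2 regrets: 10, 2, 2, 9, 0 → max 10
A3 regrets: 9, 2, 6, 2, 12 → max 12
A4 regrets: 1, 0, 1, 4, 9 → max 9
A5 regrets: 0, 2, 0, 0, 6 → max 6
Smallest max regret = 6 → A5.

A5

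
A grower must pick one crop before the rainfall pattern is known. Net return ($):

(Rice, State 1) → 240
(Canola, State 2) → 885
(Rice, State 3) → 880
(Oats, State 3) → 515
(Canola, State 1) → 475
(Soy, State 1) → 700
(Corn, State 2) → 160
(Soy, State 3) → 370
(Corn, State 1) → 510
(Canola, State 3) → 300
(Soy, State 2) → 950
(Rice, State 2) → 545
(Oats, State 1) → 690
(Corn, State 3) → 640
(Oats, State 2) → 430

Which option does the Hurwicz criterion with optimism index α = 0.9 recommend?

Canola: 0.9·885 + 0.1·300 = 826.5
Corn: 0.9·640 + 0.1·160 = 592
Oats: 0.9·690 + 0.1·430 = 664
Soy: 0.9·950 + 0.1·370 = 892
Rice: 0.9·880 + 0.1·240 = 816
Highest Hurwicz score = 892 → Soy.

Soy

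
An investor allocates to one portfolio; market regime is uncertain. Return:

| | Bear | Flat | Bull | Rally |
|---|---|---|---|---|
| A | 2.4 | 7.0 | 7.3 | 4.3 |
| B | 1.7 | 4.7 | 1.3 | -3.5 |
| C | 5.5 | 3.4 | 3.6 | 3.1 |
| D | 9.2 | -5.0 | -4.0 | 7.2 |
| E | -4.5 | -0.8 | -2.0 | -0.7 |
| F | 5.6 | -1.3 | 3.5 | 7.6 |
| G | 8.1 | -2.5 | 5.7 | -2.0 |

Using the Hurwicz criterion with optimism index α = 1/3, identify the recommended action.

A

A: 1/3·7.3 + 2/3·2.4 = 121/30
B: 1/3·4.7 + 2/3·(-3.5) = -23/30
C: 1/3·5.5 + 2/3·3.1 = 3.9
D: 1/3·9.2 + 2/3·(-5.0) = -4/15
E: 1/3·(-0.7) + 2/3·(-4.5) = -97/30
F: 1/3·7.6 + 2/3·(-1.3) = 5/3
G: 1/3·8.1 + 2/3·(-2.5) = 31/30
Highest Hurwicz score = 121/30 → A.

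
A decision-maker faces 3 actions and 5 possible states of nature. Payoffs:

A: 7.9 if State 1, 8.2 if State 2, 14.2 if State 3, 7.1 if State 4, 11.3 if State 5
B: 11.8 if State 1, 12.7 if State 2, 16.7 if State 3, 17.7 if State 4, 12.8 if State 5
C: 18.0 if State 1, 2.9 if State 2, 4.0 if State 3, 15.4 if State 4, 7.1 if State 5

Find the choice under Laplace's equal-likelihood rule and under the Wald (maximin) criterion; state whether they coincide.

laplace → B; maximin → B (agree)

Row averages: A=9.74, B=14.34, C=9.48
Highest average = 14.34 → B.
Row minima: A=7.1, B=11.8, C=2.9
Best worst-case = 11.8 → B.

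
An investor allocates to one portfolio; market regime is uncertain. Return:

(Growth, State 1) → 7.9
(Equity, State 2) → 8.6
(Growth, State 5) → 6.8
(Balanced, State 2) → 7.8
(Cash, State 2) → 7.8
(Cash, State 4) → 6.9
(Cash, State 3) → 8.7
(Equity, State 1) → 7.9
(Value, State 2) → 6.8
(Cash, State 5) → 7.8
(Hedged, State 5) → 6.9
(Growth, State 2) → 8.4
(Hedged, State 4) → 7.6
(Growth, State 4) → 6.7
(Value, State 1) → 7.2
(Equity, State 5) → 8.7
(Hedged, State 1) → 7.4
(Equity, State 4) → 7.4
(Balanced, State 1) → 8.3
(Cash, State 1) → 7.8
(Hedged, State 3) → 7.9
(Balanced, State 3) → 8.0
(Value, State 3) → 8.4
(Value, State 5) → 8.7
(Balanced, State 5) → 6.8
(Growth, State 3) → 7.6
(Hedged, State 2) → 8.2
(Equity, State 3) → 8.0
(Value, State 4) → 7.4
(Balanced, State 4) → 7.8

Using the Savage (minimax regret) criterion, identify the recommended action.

Column bests: State 1=8.3, State 2=8.6, State 3=8.7, State 4=7.8, State 5=8.7.
Balanced regrets: 0.0, 0.8, 0.7, 0.0, 1.9 → max 1.9
Equity regrets: 0.4, 0.0, 0.7, 0.4, 0.0 → max 0.7
Growth regrets: 0.4, 0.2, 1.1, 1.1, 1.9 → max 1.9
Cash regrets: 0.5, 0.8, 0.0, 0.9, 0.9 → max 0.9
Value regrets: 1.1, 1.8, 0.3, 0.4, 0.0 → max 1.8
Hedged regrets: 0.9, 0.4, 0.8, 0.2, 1.8 → max 1.8
Smallest max regret = 0.7 → Equity.

Equity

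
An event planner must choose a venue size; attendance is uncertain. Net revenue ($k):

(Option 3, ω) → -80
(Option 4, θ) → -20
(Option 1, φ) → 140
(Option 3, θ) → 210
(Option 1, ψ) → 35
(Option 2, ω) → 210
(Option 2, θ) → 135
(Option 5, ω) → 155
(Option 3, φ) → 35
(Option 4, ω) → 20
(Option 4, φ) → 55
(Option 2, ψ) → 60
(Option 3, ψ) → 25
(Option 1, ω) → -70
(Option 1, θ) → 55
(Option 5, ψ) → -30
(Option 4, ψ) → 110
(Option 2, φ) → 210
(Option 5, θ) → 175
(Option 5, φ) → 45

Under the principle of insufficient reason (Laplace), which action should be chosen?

Option 2

Row averages: Option 1=40, Option 2=153.75, Option 3=47.5, Option 4=41.25, Option 5=86.25
Highest average = 153.75 → Option 2.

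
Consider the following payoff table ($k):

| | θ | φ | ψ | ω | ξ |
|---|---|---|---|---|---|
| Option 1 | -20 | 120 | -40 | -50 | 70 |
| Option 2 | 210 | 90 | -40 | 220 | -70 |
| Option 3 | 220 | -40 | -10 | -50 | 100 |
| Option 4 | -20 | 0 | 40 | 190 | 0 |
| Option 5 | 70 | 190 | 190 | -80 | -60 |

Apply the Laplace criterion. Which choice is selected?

Option 2

Row averages: Option 1=16, Option 2=82, Option 3=44, Option 4=42, Option 5=62
Highest average = 82 → Option 2.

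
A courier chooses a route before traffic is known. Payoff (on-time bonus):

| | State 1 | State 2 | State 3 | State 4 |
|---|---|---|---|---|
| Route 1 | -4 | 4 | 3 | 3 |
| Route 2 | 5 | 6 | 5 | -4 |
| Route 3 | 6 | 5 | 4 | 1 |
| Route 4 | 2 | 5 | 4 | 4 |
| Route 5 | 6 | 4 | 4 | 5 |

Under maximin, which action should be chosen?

Row minima: Route 1=-4, Route 2=-4, Route 3=1, Route 4=2, Route 5=4
Best worst-case = 4 → Route 5.

Route 5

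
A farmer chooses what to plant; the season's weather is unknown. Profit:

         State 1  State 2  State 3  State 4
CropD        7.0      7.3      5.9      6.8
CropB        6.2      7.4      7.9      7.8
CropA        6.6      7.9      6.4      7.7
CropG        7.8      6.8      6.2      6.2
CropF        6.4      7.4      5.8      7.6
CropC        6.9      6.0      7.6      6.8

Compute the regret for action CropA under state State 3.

1.5

Best payoff under State 3 is 7.9.
Regret = 7.9 − 6.4 = 1.5.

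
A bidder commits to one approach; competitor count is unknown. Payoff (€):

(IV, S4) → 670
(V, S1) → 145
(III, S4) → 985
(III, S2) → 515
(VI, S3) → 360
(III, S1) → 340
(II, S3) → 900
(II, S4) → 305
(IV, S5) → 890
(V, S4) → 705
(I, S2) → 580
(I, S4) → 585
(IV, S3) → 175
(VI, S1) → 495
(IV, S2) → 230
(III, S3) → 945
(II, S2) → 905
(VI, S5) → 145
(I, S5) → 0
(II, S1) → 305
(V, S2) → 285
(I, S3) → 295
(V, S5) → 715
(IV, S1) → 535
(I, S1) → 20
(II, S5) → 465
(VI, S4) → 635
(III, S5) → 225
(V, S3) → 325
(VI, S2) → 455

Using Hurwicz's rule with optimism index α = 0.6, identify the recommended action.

I: 0.6·585 + 0.4·0 = 351
II: 0.6·905 + 0.4·305 = 665
III: 0.6·985 + 0.4·225 = 681
IV: 0.6·890 + 0.4·175 = 604
V: 0.6·715 + 0.4·145 = 487
VI: 0.6·635 + 0.4·145 = 439
Highest Hurwicz score = 681 → III.

III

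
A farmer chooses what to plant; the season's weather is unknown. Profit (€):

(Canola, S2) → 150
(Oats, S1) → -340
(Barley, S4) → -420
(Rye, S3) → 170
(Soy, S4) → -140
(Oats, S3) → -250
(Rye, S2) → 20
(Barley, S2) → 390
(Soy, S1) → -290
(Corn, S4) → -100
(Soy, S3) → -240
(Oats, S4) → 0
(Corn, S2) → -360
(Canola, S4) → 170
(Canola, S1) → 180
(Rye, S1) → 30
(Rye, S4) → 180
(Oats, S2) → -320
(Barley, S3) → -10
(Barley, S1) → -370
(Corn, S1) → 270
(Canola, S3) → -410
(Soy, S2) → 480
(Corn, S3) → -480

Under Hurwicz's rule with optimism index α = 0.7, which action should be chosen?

Soy

Oats: 0.7·0 + 0.3·(-340) = -102
Barley: 0.7·390 + 0.3·(-420) = 147
Corn: 0.7·270 + 0.3·(-480) = 45
Soy: 0.7·480 + 0.3·(-290) = 249
Rye: 0.7·180 + 0.3·20 = 132
Canola: 0.7·180 + 0.3·(-410) = 3
Highest Hurwicz score = 249 → Soy.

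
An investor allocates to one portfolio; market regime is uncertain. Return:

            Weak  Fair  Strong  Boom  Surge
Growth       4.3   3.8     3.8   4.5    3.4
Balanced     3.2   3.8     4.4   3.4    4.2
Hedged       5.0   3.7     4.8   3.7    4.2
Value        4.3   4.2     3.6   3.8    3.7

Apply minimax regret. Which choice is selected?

Column bests: Weak=5.0, Fair=4.2, Strong=4.8, Boom=4.5, Surge=4.2.
Growth regrets: 0.7, 0.4, 1.0, 0.0, 0.8 → max 1.0
Balanced regrets: 1.8, 0.4, 0.4, 1.1, 0.0 → max 1.8
Hedged regrets: 0.0, 0.5, 0.0, 0.8, 0.0 → max 0.8
Value regrets: 0.7, 0.0, 1.2, 0.7, 0.5 → max 1.2
Smallest max regret = 0.8 → Hedged.

Hedged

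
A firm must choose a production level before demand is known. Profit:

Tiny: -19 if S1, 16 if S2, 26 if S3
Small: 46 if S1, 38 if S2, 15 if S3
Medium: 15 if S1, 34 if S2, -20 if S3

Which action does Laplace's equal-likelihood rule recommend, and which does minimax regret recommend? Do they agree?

laplace → Small; minimax regret → Small (agree)

Row averages: Tiny=23/3, Small=33, Medium=29/3
Highest average = 33 → Small.
Column bests: S1=46, S2=38, S3=26.
Tiny regrets: 65, 22, 0 → max 65
Small regrets: 0, 0, 11 → max 11
Medium regrets: 31, 4, 46 → max 46
Smallest max regret = 11 → Small.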